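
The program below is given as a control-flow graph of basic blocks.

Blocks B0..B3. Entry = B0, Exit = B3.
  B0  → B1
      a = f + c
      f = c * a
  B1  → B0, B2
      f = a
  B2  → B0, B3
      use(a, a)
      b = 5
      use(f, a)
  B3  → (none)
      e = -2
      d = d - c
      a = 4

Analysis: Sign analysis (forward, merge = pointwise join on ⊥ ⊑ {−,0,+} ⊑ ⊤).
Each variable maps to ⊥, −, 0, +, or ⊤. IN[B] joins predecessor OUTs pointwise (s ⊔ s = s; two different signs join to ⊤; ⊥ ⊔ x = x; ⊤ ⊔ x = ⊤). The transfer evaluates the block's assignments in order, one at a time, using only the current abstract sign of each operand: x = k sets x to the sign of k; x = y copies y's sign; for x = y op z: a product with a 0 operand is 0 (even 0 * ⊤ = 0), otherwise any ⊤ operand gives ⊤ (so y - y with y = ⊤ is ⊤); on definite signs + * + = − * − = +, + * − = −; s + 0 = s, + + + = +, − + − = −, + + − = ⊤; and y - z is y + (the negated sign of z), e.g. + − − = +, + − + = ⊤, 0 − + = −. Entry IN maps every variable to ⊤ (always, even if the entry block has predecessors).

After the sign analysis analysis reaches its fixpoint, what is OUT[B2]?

Converged values:
  B0: | IN=(all ⊤) | OUT=(all ⊤)
  B1: | IN=(all ⊤) | OUT=(all ⊤)
  B2: | IN=(all ⊤) | OUT={b:+; rest ⊤}
  B3: | IN={b:+; rest ⊤} | OUT={a:+, b:+, e:-; rest ⊤}

Merge at B2: IN[B2] = OUT[B1] = {a: ⊤, b: ⊤, c: ⊤, d: ⊤, e: ⊤, f: ⊤}
Applying B2's transfer function to that IN value gives OUT[B2] (row B2 above).

Answer: {a: ⊤, b: +, c: ⊤, d: ⊤, e: ⊤, f: ⊤}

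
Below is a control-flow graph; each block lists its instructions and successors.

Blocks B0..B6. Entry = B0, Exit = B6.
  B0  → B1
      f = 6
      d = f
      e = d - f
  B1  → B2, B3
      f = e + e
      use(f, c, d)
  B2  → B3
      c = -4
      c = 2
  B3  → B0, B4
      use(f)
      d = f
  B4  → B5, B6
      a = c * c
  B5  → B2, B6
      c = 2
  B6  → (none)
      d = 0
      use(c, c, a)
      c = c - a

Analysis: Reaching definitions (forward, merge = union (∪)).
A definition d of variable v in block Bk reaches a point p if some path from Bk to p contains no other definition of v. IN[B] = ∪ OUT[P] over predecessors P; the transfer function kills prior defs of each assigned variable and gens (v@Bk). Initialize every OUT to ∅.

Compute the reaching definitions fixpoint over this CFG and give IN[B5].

Converged values:
  B0:  IN={a@B4, c@B2, d@B3, e@B0, f@B1}  OUT={a@B4, c@B2, d@B0, e@B0, f@B0}
  B1:  IN={a@B4, c@B2, d@B0, e@B0, f@B0}  OUT={a@B4, c@B2, d@B0, e@B0, f@B1}
  B2:  IN={a@B4, c@B2, c@B5, d@B0, d@B3, e@B0, f@B1}  OUT={a@B4, c@B2, d@B0, d@B3, e@B0, f@B1}
  B3:  IN={a@B4, c@B2, d@B0, d@B3, e@B0, f@B1}  OUT={a@B4, c@B2, d@B3, e@B0, f@B1}
  B4:  IN={a@B4, c@B2, d@B3, e@B0, f@B1}  OUT={a@B4, c@B2, d@B3, e@B0, f@B1}
  B5:  IN={a@B4, c@B2, d@B3, e@B0, f@B1}  OUT={a@B4, c@B5, d@B3, e@B0, f@B1}
  B6:  IN={a@B4, c@B2, c@B5, d@B3, e@B0, f@B1}  OUT={a@B4, c@B6, d@B6, e@B0, f@B1}

Merge at B5: IN[B5] = OUT[B4] = {a@B4, c@B2, d@B3, e@B0, f@B1}

Answer: {a@B4, c@B2, d@B3, e@B0, f@B1}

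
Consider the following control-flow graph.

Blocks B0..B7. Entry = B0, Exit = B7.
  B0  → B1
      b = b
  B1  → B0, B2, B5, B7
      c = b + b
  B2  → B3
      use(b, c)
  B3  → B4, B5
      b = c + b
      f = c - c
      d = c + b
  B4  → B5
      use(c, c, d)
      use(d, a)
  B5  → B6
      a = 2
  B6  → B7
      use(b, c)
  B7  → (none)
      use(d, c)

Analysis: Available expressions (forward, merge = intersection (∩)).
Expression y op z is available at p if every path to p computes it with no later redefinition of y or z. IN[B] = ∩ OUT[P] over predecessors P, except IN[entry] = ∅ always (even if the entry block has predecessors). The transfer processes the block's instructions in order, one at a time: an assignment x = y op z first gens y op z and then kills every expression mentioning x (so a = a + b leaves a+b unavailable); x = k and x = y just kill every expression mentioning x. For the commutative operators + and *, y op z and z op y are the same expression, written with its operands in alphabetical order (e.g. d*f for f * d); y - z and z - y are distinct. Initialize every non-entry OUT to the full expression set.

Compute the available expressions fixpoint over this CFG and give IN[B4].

Per-block solution:
  B0:  IN={}  OUT={}
  B1:  IN={}  OUT={b+b}
  B2:  IN={b+b}  OUT={b+b}
  B3:  IN={b+b}  OUT={b+c, c-c}
  B4:  IN={b+c, c-c}  OUT={b+c, c-c}
  B5:  IN={}  OUT={}
  B6:  IN={}  OUT={}
  B7:  IN={}  OUT={}

Merge at B4: IN[B4] = OUT[B3] = {b+c, c-c}

Answer: {b+c, c-c}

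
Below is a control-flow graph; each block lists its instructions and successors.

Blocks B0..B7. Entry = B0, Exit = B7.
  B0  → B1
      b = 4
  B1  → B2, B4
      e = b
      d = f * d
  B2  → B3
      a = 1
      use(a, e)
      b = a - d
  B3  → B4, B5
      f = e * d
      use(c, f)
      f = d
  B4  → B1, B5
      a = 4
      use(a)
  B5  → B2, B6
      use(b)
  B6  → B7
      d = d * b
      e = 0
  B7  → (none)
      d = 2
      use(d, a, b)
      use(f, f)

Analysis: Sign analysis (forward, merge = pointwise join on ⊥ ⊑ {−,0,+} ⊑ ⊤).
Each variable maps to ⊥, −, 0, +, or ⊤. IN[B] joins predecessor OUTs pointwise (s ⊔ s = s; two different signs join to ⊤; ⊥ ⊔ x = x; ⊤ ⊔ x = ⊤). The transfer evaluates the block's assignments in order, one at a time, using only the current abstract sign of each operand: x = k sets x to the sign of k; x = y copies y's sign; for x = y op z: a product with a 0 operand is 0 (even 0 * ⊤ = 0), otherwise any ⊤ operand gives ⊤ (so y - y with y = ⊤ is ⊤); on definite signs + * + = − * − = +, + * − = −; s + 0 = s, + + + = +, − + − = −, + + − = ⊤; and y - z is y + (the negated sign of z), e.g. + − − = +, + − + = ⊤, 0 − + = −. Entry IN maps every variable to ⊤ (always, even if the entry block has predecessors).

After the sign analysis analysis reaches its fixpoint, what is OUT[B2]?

Answer: {a: +, b: ⊤, c: ⊤, d: ⊤, e: ⊤, f: ⊤}

Derivation:
Converged values:
  B0:   IN=(all ⊤)   OUT={b:+; rest ⊤}
  B1:   IN=(all ⊤)   OUT=(all ⊤)
  B2:   IN=(all ⊤)   OUT={a:+; rest ⊤}
  B3:   IN={a:+; rest ⊤}   OUT={a:+; rest ⊤}
  B4:   IN=(all ⊤)   OUT={a:+; rest ⊤}
  B5:   IN={a:+; rest ⊤}   OUT={a:+; rest ⊤}
  B6:   IN={a:+; rest ⊤}   OUT={a:+, e:0; rest ⊤}
  B7:   IN={a:+, e:0; rest ⊤}   OUT={a:+, d:+, e:0; rest ⊤}

Merge at B2: IN[B2] = OUT[B1] ⊔ OUT[B5] = {a: ⊤, b: ⊤, c: ⊤, d: ⊤, e: ⊤, f: ⊤}
Applying B2's transfer function to that IN value gives OUT[B2] (row B2 above).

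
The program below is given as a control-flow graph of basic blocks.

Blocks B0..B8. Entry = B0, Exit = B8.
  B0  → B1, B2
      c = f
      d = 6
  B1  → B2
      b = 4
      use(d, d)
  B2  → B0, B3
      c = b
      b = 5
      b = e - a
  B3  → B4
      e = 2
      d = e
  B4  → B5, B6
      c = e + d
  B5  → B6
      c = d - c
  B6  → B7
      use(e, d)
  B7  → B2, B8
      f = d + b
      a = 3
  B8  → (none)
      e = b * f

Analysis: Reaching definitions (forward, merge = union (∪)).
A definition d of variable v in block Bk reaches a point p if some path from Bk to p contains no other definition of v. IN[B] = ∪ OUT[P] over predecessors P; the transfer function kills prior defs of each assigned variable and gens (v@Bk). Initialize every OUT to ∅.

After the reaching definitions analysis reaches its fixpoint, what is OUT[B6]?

Answer: {a@B7, b@B2, c@B4, c@B5, d@B3, e@B3, f@B7}

Derivation:
Per-block solution:
  B0: | IN={a@B7, b@B2, c@B2, d@B0, d@B3, e@B3, f@B7} | OUT={a@B7, b@B2, c@B0, d@B0, e@B3, f@B7}
  B1: | IN={a@B7, b@B2, c@B0, d@B0, e@B3, f@B7} | OUT={a@B7, b@B1, c@B0, d@B0, e@B3, f@B7}
  B2: | IN={a@B7, b@B1, b@B2, c@B0, c@B4, c@B5, d@B0, d@B3, e@B3, f@B7} | OUT={a@B7, b@B2, c@B2, d@B0, d@B3, e@B3, f@B7}
  B3: | IN={a@B7, b@B2, c@B2, d@B0, d@B3, e@B3, f@B7} | OUT={a@B7, b@B2, c@B2, d@B3, e@B3, f@B7}
  B4: | IN={a@B7, b@B2, c@B2, d@B3, e@B3, f@B7} | OUT={a@B7, b@B2, c@B4, d@B3, e@B3, f@B7}
  B5: | IN={a@B7, b@B2, c@B4, d@B3, e@B3, f@B7} | OUT={a@B7, b@B2, c@B5, d@B3, e@B3, f@B7}
  B6: | IN={a@B7, b@B2, c@B4, c@B5, d@B3, e@B3, f@B7} | OUT={a@B7, b@B2, c@B4, c@B5, d@B3, e@B3, f@B7}
  B7: | IN={a@B7, b@B2, c@B4, c@B5, d@B3, e@B3, f@B7} | OUT={a@B7, b@B2, c@B4, c@B5, d@B3, e@B3, f@B7}
  B8: | IN={a@B7, b@B2, c@B4, c@B5, d@B3, e@B3, f@B7} | OUT={a@B7, b@B2, c@B4, c@B5, d@B3, e@B8, f@B7}

Merge at B6: IN[B6] = OUT[B4] ⊔ OUT[B5] = {a@B7, b@B2, c@B4, c@B5, d@B3, e@B3, f@B7}
Applying B6's transfer function to that IN value gives OUT[B6] (row B6 above).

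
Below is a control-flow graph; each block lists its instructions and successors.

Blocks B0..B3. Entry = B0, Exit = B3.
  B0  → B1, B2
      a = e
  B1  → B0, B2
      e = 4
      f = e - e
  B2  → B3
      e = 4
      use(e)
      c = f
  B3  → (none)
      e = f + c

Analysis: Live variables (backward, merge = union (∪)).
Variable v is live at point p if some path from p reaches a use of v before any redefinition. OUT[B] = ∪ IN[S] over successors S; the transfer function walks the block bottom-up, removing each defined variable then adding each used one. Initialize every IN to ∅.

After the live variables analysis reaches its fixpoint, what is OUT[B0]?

Per-block solution:
  B0: | IN={e, f} | OUT={f}
  B1: | IN={} | OUT={e, f}
  B2: | IN={f} | OUT={c, f}
  B3: | IN={c, f} | OUT={}

Merge at B0: OUT[B0] = IN[B1] ⊔ IN[B2] = {f}

Answer: {f}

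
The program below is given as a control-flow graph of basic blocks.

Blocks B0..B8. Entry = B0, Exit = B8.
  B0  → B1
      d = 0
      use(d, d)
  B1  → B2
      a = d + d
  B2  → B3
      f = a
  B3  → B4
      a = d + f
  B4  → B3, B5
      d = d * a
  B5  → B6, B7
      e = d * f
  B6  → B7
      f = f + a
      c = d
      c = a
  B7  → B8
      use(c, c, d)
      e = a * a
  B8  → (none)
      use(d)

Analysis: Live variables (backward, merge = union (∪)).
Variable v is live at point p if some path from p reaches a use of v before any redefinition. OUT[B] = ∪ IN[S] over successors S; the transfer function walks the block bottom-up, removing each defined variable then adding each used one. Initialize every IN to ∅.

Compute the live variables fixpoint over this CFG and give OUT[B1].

Per-block solution:
  B0: | IN={c} | OUT={c, d}
  B1: | IN={c, d} | OUT={a, c, d}
  B2: | IN={a, c, d} | OUT={c, d, f}
  B3: | IN={c, d, f} | OUT={a, c, d, f}
  B4: | IN={a, c, d, f} | OUT={a, c, d, f}
  B5: | IN={a, c, d, f} | OUT={a, c, d, f}
  B6: | IN={a, d, f} | OUT={a, c, d}
  B7: | IN={a, c, d} | OUT={d}
  B8: | IN={d} | OUT={}

Merge at B1: OUT[B1] = IN[B2] = {a, c, d}

Answer: {a, c, d}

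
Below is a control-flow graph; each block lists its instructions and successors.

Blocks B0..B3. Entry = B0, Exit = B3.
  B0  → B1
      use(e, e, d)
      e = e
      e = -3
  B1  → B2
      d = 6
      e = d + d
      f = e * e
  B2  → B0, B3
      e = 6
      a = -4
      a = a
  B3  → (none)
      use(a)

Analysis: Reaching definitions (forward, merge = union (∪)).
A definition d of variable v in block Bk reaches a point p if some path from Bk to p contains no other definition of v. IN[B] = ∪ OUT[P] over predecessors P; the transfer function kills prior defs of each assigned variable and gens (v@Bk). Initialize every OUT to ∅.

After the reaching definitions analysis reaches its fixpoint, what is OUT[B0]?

Converged values:
  B0: | IN={a@B2, d@B1, e@B2, f@B1} | OUT={a@B2, d@B1, e@B0, f@B1}
  B1: | IN={a@B2, d@B1, e@B0, f@B1} | OUT={a@B2, d@B1, e@B1, f@B1}
  B2: | IN={a@B2, d@B1, e@B1, f@B1} | OUT={a@B2, d@B1, e@B2, f@B1}
  B3: | IN={a@B2, d@B1, e@B2, f@B1} | OUT={a@B2, d@B1, e@B2, f@B1}

Merge at B0 (entry node, so the boundary value {} is joined with the incoming edge(s)): IN[B0] = {} ⊔ OUT[B2] = {a@B2, d@B1, e@B2, f@B1}
Applying B0's transfer function to that IN value gives OUT[B0] (row B0 above).

Answer: {a@B2, d@B1, e@B0, f@B1}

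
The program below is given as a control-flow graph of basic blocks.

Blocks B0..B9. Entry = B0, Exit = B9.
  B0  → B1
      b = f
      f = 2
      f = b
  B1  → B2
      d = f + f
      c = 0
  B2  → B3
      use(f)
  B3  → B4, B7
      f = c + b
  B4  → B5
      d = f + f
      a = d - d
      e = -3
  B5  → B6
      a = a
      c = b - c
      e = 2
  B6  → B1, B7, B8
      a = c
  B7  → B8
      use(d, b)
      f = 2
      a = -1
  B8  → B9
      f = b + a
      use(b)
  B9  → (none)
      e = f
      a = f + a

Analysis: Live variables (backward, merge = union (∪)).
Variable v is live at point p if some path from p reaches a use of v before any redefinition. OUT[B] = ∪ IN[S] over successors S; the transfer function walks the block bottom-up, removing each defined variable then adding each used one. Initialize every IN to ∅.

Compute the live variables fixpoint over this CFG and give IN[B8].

Answer: {a, b}

Working:
Converged values:
  B0:   IN={f}   OUT={b, f}
  B1:   IN={b, f}   OUT={b, c, d, f}
  B2:   IN={b, c, d, f}   OUT={b, c, d}
  B3:   IN={b, c, d}   OUT={b, c, d, f}
  B4:   IN={b, c, f}   OUT={a, b, c, d, f}
  B5:   IN={a, b, c, d, f}   OUT={b, c, d, f}
  B6:   IN={b, c, d, f}   OUT={a, b, d, f}
  B7:   IN={b, d}   OUT={a, b}
  B8:   IN={a, b}   OUT={a, f}
  B9:   IN={a, f}   OUT={}

Merge at B8: OUT[B8] = IN[B9] = {a, f}
Applying B8's transfer function to that OUT value gives IN[B8] (row B8 above).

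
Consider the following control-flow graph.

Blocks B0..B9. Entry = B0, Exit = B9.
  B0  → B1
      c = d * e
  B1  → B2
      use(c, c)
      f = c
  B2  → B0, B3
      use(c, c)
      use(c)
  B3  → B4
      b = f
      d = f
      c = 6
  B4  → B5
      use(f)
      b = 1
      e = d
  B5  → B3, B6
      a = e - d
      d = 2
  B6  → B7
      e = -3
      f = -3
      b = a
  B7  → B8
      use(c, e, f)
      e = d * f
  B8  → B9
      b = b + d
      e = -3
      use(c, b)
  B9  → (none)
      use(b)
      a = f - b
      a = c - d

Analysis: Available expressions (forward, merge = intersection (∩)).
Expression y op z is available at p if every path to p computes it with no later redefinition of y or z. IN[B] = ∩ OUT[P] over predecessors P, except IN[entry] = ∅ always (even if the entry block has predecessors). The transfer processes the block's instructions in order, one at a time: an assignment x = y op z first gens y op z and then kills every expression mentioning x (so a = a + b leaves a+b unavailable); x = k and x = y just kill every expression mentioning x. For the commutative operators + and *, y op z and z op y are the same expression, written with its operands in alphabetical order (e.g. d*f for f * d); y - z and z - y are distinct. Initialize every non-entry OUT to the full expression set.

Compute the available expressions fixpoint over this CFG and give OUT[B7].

Answer: {d*f}

Derivation:
Per-block solution:
  B0:   IN={}   OUT={d*e}
  B1:   IN={d*e}   OUT={d*e}
  B2:   IN={d*e}   OUT={d*e}
  B3:   IN={}   OUT={}
  B4:   IN={}   OUT={}
  B5:   IN={}   OUT={}
  B6:   IN={}   OUT={}
  B7:   IN={}   OUT={d*f}
  B8:   IN={d*f}   OUT={d*f}
  B9:   IN={d*f}   OUT={c-d, d*f, f-b}

Merge at B7: IN[B7] = OUT[B6] = {}
Applying B7's transfer function to that IN value gives OUT[B7] (row B7 above).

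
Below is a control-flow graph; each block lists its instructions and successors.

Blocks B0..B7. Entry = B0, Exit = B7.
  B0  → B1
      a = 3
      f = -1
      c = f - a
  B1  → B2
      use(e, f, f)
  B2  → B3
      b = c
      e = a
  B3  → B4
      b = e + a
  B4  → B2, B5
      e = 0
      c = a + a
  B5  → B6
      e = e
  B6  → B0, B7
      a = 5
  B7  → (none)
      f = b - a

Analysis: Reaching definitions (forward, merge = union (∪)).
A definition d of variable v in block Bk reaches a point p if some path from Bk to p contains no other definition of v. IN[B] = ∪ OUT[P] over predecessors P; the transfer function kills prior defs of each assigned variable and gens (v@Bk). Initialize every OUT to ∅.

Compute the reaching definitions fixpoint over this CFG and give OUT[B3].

Answer: {a@B0, b@B3, c@B0, c@B4, e@B2, f@B0}

Trace:
Per-block solution:
  B0:  IN={a@B6, b@B3, c@B4, e@B5, f@B0}  OUT={a@B0, b@B3, c@B0, e@B5, f@B0}
  B1:  IN={a@B0, b@B3, c@B0, e@B5, f@B0}  OUT={a@B0, b@B3, c@B0, e@B5, f@B0}
  B2:  IN={a@B0, b@B3, c@B0, c@B4, e@B4, e@B5, f@B0}  OUT={a@B0, b@B2, c@B0, c@B4, e@B2, f@B0}
  B3:  IN={a@B0, b@B2, c@B0, c@B4, e@B2, f@B0}  OUT={a@B0, b@B3, c@B0, c@B4, e@B2, f@B0}
  B4:  IN={a@B0, b@B3, c@B0, c@B4, e@B2, f@B0}  OUT={a@B0, b@B3, c@B4, e@B4, f@B0}
  B5:  IN={a@B0, b@B3, c@B4, e@B4, f@B0}  OUT={a@B0, b@B3, c@B4, e@B5, f@B0}
  B6:  IN={a@B0, b@B3, c@B4, e@B5, f@B0}  OUT={a@B6, b@B3, c@B4, e@B5, f@B0}
  B7:  IN={a@B6, b@B3, c@B4, e@B5, f@B0}  OUT={a@B6, b@B3, c@B4, e@B5, f@B7}

Merge at B3: IN[B3] = OUT[B2] = {a@B0, b@B2, c@B0, c@B4, e@B2, f@B0}
Applying B3's transfer function to that IN value gives OUT[B3] (row B3 above).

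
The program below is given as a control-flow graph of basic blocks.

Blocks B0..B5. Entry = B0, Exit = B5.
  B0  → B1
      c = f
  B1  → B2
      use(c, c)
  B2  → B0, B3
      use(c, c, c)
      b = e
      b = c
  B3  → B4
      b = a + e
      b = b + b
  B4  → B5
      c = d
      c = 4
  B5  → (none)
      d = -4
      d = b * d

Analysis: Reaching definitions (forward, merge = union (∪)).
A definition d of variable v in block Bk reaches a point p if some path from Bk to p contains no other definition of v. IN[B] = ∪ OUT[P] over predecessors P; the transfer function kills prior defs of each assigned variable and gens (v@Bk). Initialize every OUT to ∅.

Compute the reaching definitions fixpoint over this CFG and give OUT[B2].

Converged values:
  B0:   IN={b@B2, c@B0}   OUT={b@B2, c@B0}
  B1:   IN={b@B2, c@B0}   OUT={b@B2, c@B0}
  B2:   IN={b@B2, c@B0}   OUT={b@B2, c@B0}
  B3:   IN={b@B2, c@B0}   OUT={b@B3, c@B0}
  B4:   IN={b@B3, c@B0}   OUT={b@B3, c@B4}
  B5:   IN={b@B3, c@B4}   OUT={b@B3, c@B4, d@B5}

Merge at B2: IN[B2] = OUT[B1] = {b@B2, c@B0}
Applying B2's transfer function to that IN value gives OUT[B2] (row B2 above).

Answer: {b@B2, c@B0}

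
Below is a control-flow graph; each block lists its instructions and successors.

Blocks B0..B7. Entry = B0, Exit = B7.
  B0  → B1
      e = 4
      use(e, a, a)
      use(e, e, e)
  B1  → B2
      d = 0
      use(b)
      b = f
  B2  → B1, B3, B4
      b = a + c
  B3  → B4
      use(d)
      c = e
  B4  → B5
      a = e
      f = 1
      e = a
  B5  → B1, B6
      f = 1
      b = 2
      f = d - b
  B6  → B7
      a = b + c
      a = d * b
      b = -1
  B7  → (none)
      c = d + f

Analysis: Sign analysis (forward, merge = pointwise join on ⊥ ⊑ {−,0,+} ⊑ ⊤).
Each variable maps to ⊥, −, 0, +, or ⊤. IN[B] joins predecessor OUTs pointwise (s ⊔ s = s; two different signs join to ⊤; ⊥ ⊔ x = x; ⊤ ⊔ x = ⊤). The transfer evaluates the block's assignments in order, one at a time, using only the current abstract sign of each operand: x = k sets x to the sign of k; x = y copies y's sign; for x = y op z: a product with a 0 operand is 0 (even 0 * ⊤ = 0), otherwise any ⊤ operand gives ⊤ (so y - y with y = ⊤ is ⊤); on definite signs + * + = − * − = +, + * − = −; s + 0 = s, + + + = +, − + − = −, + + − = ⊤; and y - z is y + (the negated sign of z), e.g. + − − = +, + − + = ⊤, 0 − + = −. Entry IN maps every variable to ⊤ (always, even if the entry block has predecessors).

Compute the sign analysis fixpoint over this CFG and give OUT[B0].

Answer: {a: ⊤, b: ⊤, c: ⊤, d: ⊤, e: +, f: ⊤}

Trace:
Converged values:
  B0:   IN=(all ⊤)   OUT={e:+; rest ⊤}
  B1:   IN={e:+; rest ⊤}   OUT={d:0, e:+; rest ⊤}
  B2:   IN={d:0, e:+; rest ⊤}   OUT={d:0, e:+; rest ⊤}
  B3:   IN={d:0, e:+; rest ⊤}   OUT={c:+, d:0, e:+; rest ⊤}
  B4:   IN={d:0, e:+; rest ⊤}   OUT={a:+, d:0, e:+, f:+; rest ⊤}
  B5:   IN={a:+, d:0, e:+, f:+; rest ⊤}   OUT={a:+, b:+, d:0, e:+, f:-; rest ⊤}
  B6:   IN={a:+, b:+, d:0, e:+, f:-; rest ⊤}   OUT={a:0, b:-, d:0, e:+, f:-; rest ⊤}
  B7:   IN={a:0, b:-, d:0, e:+, f:-; rest ⊤}   OUT={a:0, b:-, c:-, d:0, e:+, f:-; rest ⊤}

B0 is the boundary node: IN[B0] = {a: ⊤, b: ⊤, c: ⊤, d: ⊤, e: ⊤, f: ⊤}
Applying B0's transfer function to that IN value gives OUT[B0] (row B0 above).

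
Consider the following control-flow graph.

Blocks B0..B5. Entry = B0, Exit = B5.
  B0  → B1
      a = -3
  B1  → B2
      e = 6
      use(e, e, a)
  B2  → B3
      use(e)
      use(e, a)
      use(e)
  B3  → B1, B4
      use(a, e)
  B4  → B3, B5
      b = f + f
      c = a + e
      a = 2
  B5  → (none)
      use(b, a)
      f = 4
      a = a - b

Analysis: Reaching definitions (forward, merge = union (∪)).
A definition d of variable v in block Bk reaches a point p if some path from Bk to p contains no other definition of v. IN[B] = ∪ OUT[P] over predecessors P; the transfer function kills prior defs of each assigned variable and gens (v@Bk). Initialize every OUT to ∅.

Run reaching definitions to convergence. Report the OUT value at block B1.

Per-block solution:
  B0:   IN={}   OUT={a@B0}
  B1:   IN={a@B0, a@B4, b@B4, c@B4, e@B1}   OUT={a@B0, a@B4, b@B4, c@B4, e@B1}
  B2:   IN={a@B0, a@B4, b@B4, c@B4, e@B1}   OUT={a@B0, a@B4, b@B4, c@B4, e@B1}
  B3:   IN={a@B0, a@B4, b@B4, c@B4, e@B1}   OUT={a@B0, a@B4, b@B4, c@B4, e@B1}
  B4:   IN={a@B0, a@B4, b@B4, c@B4, e@B1}   OUT={a@B4, b@B4, c@B4, e@B1}
  B5:   IN={a@B4, b@B4, c@B4, e@B1}   OUT={a@B5, b@B4, c@B4, e@B1, f@B5}

Merge at B1: IN[B1] = OUT[B0] ⊔ OUT[B3] = {a@B0, a@B4, b@B4, c@B4, e@B1}
Applying B1's transfer function to that IN value gives OUT[B1] (row B1 above).

Answer: {a@B0, a@B4, b@B4, c@B4, e@B1}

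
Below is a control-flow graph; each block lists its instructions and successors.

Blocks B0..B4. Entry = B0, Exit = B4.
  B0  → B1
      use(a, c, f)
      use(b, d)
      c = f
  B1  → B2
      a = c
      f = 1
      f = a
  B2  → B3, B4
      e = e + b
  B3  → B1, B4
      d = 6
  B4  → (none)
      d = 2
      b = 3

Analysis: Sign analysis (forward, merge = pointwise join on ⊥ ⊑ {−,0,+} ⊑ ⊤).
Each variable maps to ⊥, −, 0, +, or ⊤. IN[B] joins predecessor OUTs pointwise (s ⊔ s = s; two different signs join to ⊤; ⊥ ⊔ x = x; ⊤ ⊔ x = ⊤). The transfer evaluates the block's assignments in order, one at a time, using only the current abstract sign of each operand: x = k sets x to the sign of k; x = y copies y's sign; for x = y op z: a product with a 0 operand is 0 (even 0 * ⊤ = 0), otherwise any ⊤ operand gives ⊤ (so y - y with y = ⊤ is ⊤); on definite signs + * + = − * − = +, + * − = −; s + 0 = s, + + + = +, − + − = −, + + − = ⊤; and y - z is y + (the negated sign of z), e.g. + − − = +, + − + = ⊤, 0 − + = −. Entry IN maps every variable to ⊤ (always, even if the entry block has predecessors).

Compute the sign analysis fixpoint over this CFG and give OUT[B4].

Answer: {a: ⊤, b: +, c: ⊤, d: +, e: ⊤, f: ⊤}

Derivation:
Converged values:
  B0:  IN=(all ⊤)  OUT=(all ⊤)
  B1:  IN=(all ⊤)  OUT=(all ⊤)
  B2:  IN=(all ⊤)  OUT=(all ⊤)
  B3:  IN=(all ⊤)  OUT={d:+; rest ⊤}
  B4:  IN=(all ⊤)  OUT={b:+, d:+; rest ⊤}

Merge at B4: IN[B4] = OUT[B2] ⊔ OUT[B3] = {a: ⊤, b: ⊤, c: ⊤, d: ⊤, e: ⊤, f: ⊤}
Applying B4's transfer function to that IN value gives OUT[B4] (row B4 above).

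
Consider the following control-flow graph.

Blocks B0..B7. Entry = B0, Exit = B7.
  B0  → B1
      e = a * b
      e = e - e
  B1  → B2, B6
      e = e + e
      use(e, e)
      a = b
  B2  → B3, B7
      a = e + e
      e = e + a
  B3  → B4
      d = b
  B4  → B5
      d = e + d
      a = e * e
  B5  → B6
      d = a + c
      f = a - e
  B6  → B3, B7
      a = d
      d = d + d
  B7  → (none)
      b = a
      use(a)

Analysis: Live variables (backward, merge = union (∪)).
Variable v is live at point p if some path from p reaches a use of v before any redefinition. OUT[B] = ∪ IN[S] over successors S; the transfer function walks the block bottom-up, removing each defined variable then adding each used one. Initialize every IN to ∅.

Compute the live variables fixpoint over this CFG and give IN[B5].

Answer: {a, b, c, e}

Working:
Per-block solution:
  B0:  IN={a, b, c, d}  OUT={b, c, d, e}
  B1:  IN={b, c, d, e}  OUT={b, c, d, e}
  B2:  IN={b, c, e}  OUT={a, b, c, e}
  B3:  IN={b, c, e}  OUT={b, c, d, e}
  B4:  IN={b, c, d, e}  OUT={a, b, c, e}
  B5:  IN={a, b, c, e}  OUT={b, c, d, e}
  B6:  IN={b, c, d, e}  OUT={a, b, c, e}
  B7:  IN={a}  OUT={}

Merge at B5: OUT[B5] = IN[B6] = {b, c, d, e}
Applying B5's transfer function to that OUT value gives IN[B5] (row B5 above).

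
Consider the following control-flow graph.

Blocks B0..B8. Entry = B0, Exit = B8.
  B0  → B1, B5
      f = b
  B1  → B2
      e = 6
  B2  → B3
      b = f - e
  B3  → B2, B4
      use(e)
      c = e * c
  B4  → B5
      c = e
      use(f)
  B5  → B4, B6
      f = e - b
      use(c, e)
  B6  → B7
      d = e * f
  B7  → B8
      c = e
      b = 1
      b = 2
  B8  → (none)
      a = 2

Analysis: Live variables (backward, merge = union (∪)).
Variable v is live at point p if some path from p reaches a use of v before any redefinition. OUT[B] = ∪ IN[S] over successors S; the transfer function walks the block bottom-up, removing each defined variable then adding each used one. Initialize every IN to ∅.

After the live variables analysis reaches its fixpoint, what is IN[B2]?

Answer: {c, e, f}

Working:
Fixpoint table:
  B0:   IN={b, c, e}   OUT={b, c, e, f}
  B1:   IN={c, f}   OUT={c, e, f}
  B2:   IN={c, e, f}   OUT={b, c, e, f}
  B3:   IN={b, c, e, f}   OUT={b, c, e, f}
  B4:   IN={b, e, f}   OUT={b, c, e}
  B5:   IN={b, c, e}   OUT={b, e, f}
  B6:   IN={e, f}   OUT={e}
  B7:   IN={e}   OUT={}
  B8:   IN={}   OUT={}

Merge at B2: OUT[B2] = IN[B3] = {b, c, e, f}
Applying B2's transfer function to that OUT value gives IN[B2] (row B2 above).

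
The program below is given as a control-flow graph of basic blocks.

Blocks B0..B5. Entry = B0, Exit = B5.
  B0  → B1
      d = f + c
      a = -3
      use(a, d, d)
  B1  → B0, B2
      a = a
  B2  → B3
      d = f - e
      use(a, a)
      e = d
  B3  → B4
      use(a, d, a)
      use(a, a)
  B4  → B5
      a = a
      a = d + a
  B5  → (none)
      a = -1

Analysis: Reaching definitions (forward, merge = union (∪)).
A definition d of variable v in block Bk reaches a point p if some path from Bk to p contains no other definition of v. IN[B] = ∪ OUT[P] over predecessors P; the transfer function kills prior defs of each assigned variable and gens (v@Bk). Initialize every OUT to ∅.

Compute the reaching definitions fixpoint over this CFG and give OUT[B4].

Per-block solution:
  B0:  IN={a@B1, d@B0}  OUT={a@B0, d@B0}
  B1:  IN={a@B0, d@B0}  OUT={a@B1, d@B0}
  B2:  IN={a@B1, d@B0}  OUT={a@B1, d@B2, e@B2}
  B3:  IN={a@B1, d@B2, e@B2}  OUT={a@B1, d@B2, e@B2}
  B4:  IN={a@B1, d@B2, e@B2}  OUT={a@B4, d@B2, e@B2}
  B5:  IN={a@B4, d@B2, e@B2}  OUT={a@B5, d@B2, e@B2}

Merge at B4: IN[B4] = OUT[B3] = {a@B1, d@B2, e@B2}
Applying B4's transfer function to that IN value gives OUT[B4] (row B4 above).

Answer: {a@B4, d@B2, e@B2}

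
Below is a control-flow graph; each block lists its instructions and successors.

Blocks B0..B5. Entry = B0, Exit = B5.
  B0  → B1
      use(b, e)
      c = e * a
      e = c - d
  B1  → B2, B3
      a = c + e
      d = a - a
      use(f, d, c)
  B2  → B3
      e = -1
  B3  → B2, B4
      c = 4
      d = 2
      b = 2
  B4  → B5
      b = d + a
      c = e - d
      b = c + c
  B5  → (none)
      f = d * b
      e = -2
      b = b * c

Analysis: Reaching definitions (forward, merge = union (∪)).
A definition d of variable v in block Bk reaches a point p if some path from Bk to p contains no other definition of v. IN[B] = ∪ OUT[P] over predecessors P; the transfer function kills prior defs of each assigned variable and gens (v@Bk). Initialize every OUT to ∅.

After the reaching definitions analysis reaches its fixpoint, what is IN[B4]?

Fixpoint table:
  B0:  IN={}  OUT={c@B0, e@B0}
  B1:  IN={c@B0, e@B0}  OUT={a@B1, c@B0, d@B1, e@B0}
  B2:  IN={a@B1, b@B3, c@B0, c@B3, d@B1, d@B3, e@B0, e@B2}  OUT={a@B1, b@B3, c@B0, c@B3, d@B1, d@B3, e@B2}
  B3:  IN={a@B1, b@B3, c@B0, c@B3, d@B1, d@B3, e@B0, e@B2}  OUT={a@B1, b@B3, c@B3, d@B3, e@B0, e@B2}
  B4:  IN={a@B1, b@B3, c@B3, d@B3, e@B0, e@B2}  OUT={a@B1, b@B4, c@B4, d@B3, e@B0, e@B2}
  B5:  IN={a@B1, b@B4, c@B4, d@B3, e@B0, e@B2}  OUT={a@B1, b@B5, c@B4, d@B3, e@B5, f@B5}

Merge at B4: IN[B4] = OUT[B3] = {a@B1, b@B3, c@B3, d@B3, e@B0, e@B2}

Answer: {a@B1, b@B3, c@B3, d@B3, e@B0, e@B2}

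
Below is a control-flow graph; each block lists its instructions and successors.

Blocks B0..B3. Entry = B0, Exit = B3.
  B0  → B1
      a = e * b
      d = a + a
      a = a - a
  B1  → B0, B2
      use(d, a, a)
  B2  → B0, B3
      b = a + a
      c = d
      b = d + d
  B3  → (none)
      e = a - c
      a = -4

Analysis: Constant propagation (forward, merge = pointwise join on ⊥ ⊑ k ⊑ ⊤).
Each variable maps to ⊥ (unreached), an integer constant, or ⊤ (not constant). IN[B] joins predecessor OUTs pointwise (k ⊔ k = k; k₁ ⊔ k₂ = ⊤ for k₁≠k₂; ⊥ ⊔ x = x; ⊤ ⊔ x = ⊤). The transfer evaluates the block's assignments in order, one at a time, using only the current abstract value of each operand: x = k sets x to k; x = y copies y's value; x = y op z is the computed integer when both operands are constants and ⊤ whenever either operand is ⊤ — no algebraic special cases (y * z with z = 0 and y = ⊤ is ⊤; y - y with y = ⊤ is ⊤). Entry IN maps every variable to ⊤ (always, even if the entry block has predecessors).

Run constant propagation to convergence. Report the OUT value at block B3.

Answer: {a: -4, b: ⊤, c: ⊤, d: ⊤, e: ⊤, f: ⊤}

Derivation:
Per-block solution:
  B0: | IN=(all ⊤) | OUT=(all ⊤)
  B1: | IN=(all ⊤) | OUT=(all ⊤)
  B2: | IN=(all ⊤) | OUT=(all ⊤)
  B3: | IN=(all ⊤) | OUT={a:-4; rest ⊤}

Merge at B3: IN[B3] = OUT[B2] = {a: ⊤, b: ⊤, c: ⊤, d: ⊤, e: ⊤, f: ⊤}
Applying B3's transfer function to that IN value gives OUT[B3] (row B3 above).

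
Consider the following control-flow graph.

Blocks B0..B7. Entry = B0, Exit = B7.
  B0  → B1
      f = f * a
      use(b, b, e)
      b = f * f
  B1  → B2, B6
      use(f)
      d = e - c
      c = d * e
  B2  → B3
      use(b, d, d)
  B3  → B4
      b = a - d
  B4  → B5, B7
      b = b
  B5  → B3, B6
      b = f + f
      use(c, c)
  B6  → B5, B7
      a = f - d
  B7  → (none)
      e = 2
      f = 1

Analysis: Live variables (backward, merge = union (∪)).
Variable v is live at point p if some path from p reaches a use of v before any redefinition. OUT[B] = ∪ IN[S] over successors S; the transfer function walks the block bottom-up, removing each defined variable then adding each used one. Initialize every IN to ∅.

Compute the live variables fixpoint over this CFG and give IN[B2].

Answer: {a, b, c, d, f}

Derivation:
Converged values:
  B0: | IN={a, b, c, e, f} | OUT={a, b, c, e, f}
  B1: | IN={a, b, c, e, f} | OUT={a, b, c, d, f}
  B2: | IN={a, b, c, d, f} | OUT={a, c, d, f}
  B3: | IN={a, c, d, f} | OUT={a, b, c, d, f}
  B4: | IN={a, b, c, d, f} | OUT={a, c, d, f}
  B5: | IN={a, c, d, f} | OUT={a, c, d, f}
  B6: | IN={c, d, f} | OUT={a, c, d, f}
  B7: | IN={} | OUT={}

Merge at B2: OUT[B2] = IN[B3] = {a, c, d, f}
Applying B2's transfer function to that OUT value gives IN[B2] (row B2 above).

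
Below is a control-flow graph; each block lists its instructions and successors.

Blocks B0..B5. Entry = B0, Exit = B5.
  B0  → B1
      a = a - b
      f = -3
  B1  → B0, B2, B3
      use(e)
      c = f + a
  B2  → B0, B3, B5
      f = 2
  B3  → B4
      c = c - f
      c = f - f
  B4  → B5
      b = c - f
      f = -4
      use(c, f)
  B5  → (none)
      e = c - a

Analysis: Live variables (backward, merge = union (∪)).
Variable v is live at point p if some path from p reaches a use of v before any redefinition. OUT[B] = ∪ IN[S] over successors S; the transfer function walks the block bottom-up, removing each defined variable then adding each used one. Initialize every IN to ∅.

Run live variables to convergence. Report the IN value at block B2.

Fixpoint table:
  B0: | IN={a, b, e} | OUT={a, b, e, f}
  B1: | IN={a, b, e, f} | OUT={a, b, c, e, f}
  B2: | IN={a, b, c, e} | OUT={a, b, c, e, f}
  B3: | IN={a, c, f} | OUT={a, c, f}
  B4: | IN={a, c, f} | OUT={a, c}
  B5: | IN={a, c} | OUT={}

Merge at B2: OUT[B2] = IN[B0] ⊔ IN[B3] ⊔ IN[B5] = {a, b, c, e, f}
Applying B2's transfer function to that OUT value gives IN[B2] (row B2 above).

Answer: {a, b, c, e}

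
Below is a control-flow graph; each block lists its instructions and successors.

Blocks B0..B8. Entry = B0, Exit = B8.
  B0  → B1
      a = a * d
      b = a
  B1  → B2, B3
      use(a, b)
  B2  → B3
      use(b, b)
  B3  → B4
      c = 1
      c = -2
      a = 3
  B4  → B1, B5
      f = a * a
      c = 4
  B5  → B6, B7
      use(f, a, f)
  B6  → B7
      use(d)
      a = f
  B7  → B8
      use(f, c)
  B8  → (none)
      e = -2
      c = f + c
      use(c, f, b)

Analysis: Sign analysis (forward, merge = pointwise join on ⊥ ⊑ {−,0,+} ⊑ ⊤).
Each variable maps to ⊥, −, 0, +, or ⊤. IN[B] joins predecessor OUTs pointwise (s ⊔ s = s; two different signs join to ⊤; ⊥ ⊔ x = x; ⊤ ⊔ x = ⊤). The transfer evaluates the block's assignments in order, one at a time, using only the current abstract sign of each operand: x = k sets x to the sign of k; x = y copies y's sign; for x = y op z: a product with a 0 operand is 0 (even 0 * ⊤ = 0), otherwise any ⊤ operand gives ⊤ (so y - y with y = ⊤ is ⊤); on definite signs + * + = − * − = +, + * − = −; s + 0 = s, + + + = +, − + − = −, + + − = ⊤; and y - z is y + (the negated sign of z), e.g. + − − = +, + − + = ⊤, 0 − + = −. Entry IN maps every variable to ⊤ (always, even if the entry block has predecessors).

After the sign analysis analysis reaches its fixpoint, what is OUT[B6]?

Per-block solution:
  B0: | IN=(all ⊤) | OUT=(all ⊤)
  B1: | IN=(all ⊤) | OUT=(all ⊤)
  B2: | IN=(all ⊤) | OUT=(all ⊤)
  B3: | IN=(all ⊤) | OUT={a:+, c:-; rest ⊤}
  B4: | IN={a:+, c:-; rest ⊤} | OUT={a:+, c:+, f:+; rest ⊤}
  B5: | IN={a:+, c:+, f:+; rest ⊤} | OUT={a:+, c:+, f:+; rest ⊤}
  B6: | IN={a:+, c:+, f:+; rest ⊤} | OUT={a:+, c:+, f:+; rest ⊤}
  B7: | IN={a:+, c:+, f:+; rest ⊤} | OUT={a:+, c:+, f:+; rest ⊤}
  B8: | IN={a:+, c:+, f:+; rest ⊤} | OUT={a:+, c:+, e:-, f:+; rest ⊤}

Merge at B6: IN[B6] = OUT[B5] = {a: +, b: ⊤, c: +, d: ⊤, e: ⊤, f: +}
Applying B6's transfer function to that IN value gives OUT[B6] (row B6 above).

Answer: {a: +, b: ⊤, c: +, d: ⊤, e: ⊤, f: +}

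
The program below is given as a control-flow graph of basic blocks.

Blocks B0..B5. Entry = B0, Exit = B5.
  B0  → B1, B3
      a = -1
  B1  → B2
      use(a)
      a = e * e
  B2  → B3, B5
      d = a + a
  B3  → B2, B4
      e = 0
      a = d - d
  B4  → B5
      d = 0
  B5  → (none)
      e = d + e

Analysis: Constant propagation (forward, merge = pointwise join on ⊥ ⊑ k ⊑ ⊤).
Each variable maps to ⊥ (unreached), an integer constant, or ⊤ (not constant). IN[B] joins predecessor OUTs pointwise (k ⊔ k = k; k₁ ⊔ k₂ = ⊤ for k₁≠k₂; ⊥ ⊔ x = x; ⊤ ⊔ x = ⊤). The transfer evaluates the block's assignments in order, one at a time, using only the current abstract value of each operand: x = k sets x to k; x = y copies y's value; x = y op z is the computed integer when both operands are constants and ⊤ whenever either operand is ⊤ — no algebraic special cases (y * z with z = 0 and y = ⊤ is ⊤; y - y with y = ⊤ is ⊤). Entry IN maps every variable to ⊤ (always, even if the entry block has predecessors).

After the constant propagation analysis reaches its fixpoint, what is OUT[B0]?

Converged values:
  B0:  IN=(all ⊤)  OUT={a:-1; rest ⊤}
  B1:  IN={a:-1; rest ⊤}  OUT=(all ⊤)
  B2:  IN=(all ⊤)  OUT=(all ⊤)
  B3:  IN=(all ⊤)  OUT={e:0; rest ⊤}
  B4:  IN={e:0; rest ⊤}  OUT={d:0, e:0; rest ⊤}
  B5:  IN=(all ⊤)  OUT=(all ⊤)

B0 is the boundary node: IN[B0] = {a: ⊤, b: ⊤, c: ⊤, d: ⊤, e: ⊤, f: ⊤}
Applying B0's transfer function to that IN value gives OUT[B0] (row B0 above).

Answer: {a: -1, b: ⊤, c: ⊤, d: ⊤, e: ⊤, f: ⊤}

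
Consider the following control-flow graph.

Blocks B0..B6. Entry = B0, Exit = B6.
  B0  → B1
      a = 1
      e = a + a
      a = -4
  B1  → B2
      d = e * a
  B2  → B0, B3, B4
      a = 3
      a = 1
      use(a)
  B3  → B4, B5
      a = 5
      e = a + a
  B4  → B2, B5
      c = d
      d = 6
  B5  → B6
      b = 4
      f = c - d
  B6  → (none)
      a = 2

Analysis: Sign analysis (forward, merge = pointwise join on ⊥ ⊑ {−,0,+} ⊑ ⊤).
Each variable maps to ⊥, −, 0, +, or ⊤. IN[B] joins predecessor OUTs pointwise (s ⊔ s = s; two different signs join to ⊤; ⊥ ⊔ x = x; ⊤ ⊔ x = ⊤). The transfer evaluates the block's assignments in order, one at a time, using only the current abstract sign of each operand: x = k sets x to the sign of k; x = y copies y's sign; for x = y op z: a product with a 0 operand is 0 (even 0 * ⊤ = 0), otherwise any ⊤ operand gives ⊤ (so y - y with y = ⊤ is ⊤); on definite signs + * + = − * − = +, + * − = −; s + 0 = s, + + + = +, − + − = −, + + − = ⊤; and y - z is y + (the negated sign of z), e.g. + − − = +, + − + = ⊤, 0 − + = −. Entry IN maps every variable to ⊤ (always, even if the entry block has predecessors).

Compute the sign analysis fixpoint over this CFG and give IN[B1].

Answer: {a: -, b: ⊤, c: ⊤, d: ⊤, e: +, f: ⊤}

Trace:
Per-block solution:
  B0:  IN=(all ⊤)  OUT={a:-, e:+; rest ⊤}
  B1:  IN={a:-, e:+; rest ⊤}  OUT={a:-, d:-, e:+; rest ⊤}
  B2:  IN={e:+; rest ⊤}  OUT={a:+, e:+; rest ⊤}
  B3:  IN={a:+, e:+; rest ⊤}  OUT={a:+, e:+; rest ⊤}
  B4:  IN={a:+, e:+; rest ⊤}  OUT={a:+, d:+, e:+; rest ⊤}
  B5:  IN={a:+, e:+; rest ⊤}  OUT={a:+, b:+, e:+; rest ⊤}
  B6:  IN={a:+, b:+, e:+; rest ⊤}  OUT={a:+, b:+, e:+; rest ⊤}

Merge at B1: IN[B1] = OUT[B0] = {a: -, b: ⊤, c: ⊤, d: ⊤, e: +, f: ⊤}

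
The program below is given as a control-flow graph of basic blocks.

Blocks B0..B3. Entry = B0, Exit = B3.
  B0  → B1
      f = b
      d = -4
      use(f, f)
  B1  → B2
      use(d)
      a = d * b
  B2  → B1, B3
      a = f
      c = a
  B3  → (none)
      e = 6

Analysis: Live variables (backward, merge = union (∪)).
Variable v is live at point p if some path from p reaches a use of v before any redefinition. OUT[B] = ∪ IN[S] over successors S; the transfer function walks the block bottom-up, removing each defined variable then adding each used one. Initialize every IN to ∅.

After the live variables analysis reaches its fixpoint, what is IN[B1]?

Answer: {b, d, f}

Working:
Fixpoint table:
  B0: | IN={b} | OUT={b, d, f}
  B1: | IN={b, d, f} | OUT={b, d, f}
  B2: | IN={b, d, f} | OUT={b, d, f}
  B3: | IN={} | OUT={}

Merge at B1: OUT[B1] = IN[B2] = {b, d, f}
Applying B1's transfer function to that OUT value gives IN[B1] (row B1 above).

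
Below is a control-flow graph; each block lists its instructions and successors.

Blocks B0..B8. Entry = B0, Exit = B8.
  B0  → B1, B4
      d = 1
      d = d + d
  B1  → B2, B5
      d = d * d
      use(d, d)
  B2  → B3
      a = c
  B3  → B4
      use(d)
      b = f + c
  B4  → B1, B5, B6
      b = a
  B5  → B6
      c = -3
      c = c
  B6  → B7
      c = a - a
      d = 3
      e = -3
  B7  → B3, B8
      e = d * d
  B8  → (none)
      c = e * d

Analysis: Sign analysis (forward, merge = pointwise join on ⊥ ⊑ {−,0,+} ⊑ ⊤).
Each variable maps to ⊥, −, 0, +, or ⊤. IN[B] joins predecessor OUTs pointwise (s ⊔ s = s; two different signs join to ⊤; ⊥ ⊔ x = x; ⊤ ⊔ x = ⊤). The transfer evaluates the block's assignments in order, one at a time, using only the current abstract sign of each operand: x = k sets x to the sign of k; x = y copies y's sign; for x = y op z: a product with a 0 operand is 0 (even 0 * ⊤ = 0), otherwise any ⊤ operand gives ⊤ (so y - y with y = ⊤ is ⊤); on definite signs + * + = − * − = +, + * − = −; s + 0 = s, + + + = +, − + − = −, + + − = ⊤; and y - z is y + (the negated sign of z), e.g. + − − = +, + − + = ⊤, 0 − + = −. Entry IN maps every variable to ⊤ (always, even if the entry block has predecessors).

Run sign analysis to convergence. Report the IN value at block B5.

Answer: {a: ⊤, b: ⊤, c: ⊤, d: +, e: ⊤, f: ⊤}

Trace:
Per-block solution:
  B0: | IN=(all ⊤) | OUT={d:+; rest ⊤}
  B1: | IN={d:+; rest ⊤} | OUT={d:+; rest ⊤}
  B2: | IN={d:+; rest ⊤} | OUT={d:+; rest ⊤}
  B3: | IN={d:+; rest ⊤} | OUT={d:+; rest ⊤}
  B4: | IN={d:+; rest ⊤} | OUT={d:+; rest ⊤}
  B5: | IN={d:+; rest ⊤} | OUT={c:-, d:+; rest ⊤}
  B6: | IN={d:+; rest ⊤} | OUT={d:+, e:-; rest ⊤}
  B7: | IN={d:+, e:-; rest ⊤} | OUT={d:+, e:+; rest ⊤}
  B8: | IN={d:+, e:+; rest ⊤} | OUT={c:+, d:+, e:+; rest ⊤}

Merge at B5: IN[B5] = OUT[B1] ⊔ OUT[B4] = {a: ⊤, b: ⊤, c: ⊤, d: +, e: ⊤, f: ⊤}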